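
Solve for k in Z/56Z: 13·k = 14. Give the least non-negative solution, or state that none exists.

14

gcd(13, 56) = 1, so a unique solution mod 56 exists.
13⁻¹ ≡ 13 (mod 56).
k ≡ 13·14 ≡ 14 (mod 56).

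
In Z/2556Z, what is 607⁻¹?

619

Run the extended Euclidean algorithm:
2556 = 4·607 + 128
607 = 4·128 + 95
128 = 1·95 + 33
95 = 2·33 + 29
33 = 1·29 + 4
29 = 7·4 + 1
4 = 4·1 + 0
gcd(607, 2556) = 1, so the inverse exists.
Bézout: 1 = −147·2556 + 619·607.
So 607⁻¹ ≡ 619 (mod 2556).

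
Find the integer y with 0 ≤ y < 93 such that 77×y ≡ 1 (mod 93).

Run the extended Euclidean algorithm:
93 = 1·77 + 16
77 = 4·16 + 13
16 = 1·13 + 3
13 = 4·3 + 1
3 = 3·1 + 0
gcd(77, 93) = 1, so the inverse exists.
Back-substitute for 1:
1 = 1·13 − 4·3
  = −4·16 + 5·13
  = 5·77 − 24·16
  = −24·93 + 29·77
So 77⁻¹ ≡ 29 (mod 93).

29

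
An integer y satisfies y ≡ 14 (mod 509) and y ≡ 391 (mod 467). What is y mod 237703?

100796

509⁻¹ mod 467: 509·278 ≡ 1 (mod 467), so 509⁻¹ ≡ 278.
y = 14 + 509·((391 − 14)·278 mod 467) = 14 + 509·198 = 100796.
Check: 100796 mod 509 = 14, 100796 mod 467 = 391. ✓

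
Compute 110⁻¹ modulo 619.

287

619 = 5*110 + 69
110 = 1*69 + 41
69 = 1*41 + 28
41 = 1*28 + 13
28 = 2*13 + 2
13 = 6*2 + 1
2 = 2*1 + 0
gcd(110, 619) = 1, so the inverse exists.
Bézout: 1 = −51*619 + 287*110.
So 110⁻¹ ≡ 287 (mod 619).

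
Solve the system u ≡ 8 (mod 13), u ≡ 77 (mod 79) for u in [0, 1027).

788

13⁻¹ mod 79: 13·73 ≡ 1 (mod 79), so 13⁻¹ ≡ 73.
u = 8 + 13·((77 − 8)·73 mod 79) = 8 + 13·60 = 788.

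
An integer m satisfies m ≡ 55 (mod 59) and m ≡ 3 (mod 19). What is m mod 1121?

59⁻¹ mod 19: 59*10 ≡ 1 (mod 19), so 59⁻¹ ≡ 10.
m = 55 + 59*((3 − 55)*10 mod 19) = 55 + 59*12 = 763.

763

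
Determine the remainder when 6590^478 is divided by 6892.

6590^1 ≡ 6590 (mod 6892)
6590^2 ≡ 6590^2 = 43428100 ≡ 1608 (mod 6892)
6590^4 ≡ 1608^2 = 2585664 ≡ 1164 (mod 6892)
6590^8 ≡ 1164^2 = 1354896 ≡ 4064 (mod 6892)
6590^16 ≡ 4064^2 = 16516096 ≡ 2864 (mod 6892)
6590^32 ≡ 2864^2 = 8202496 ≡ 1016 (mod 6892)
6590^64 ≡ 1016^2 = 1032256 ≡ 5348 (mod 6892)
6590^128 ≡ 5348^2 = 28601104 ≡ 6196 (mod 6892)
6590^256 ≡ 6196^2 = 38390416 ≡ 1976 (mod 6892)
6590^478 = 6590^256 × 6590^128 × 6590^64 × 6590^16 × 6590^8 × 6590^4 × 6590^2 ≡ 1976 × 6196 × 5348 × 2864 × 4064 × 1164 × 1608 (mod 6892).
Accumulate the product:
1976 × 6196 = 12243296 ≡ 3104
3104 × 5348 = 16600192 ≡ 4256
4256 × 2864 = 12189184 ≡ 4128
4128 × 4064 = 16776192 ≡ 1064
1064 × 1164 = 1238496 ≡ 4828
4828 × 1608 = 7763424 ≡ 3032

3032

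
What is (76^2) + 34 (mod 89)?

25

(76)^2 ≡ 80 (mod 89)
80 + 34 = 114 ≡ 25 (mod 89)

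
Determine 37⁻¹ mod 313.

313 = 8×37 + 17
37 = 2×17 + 3
17 = 5×3 + 2
3 = 1×2 + 1
2 = 2×1 + 0
gcd(37, 313) = 1, so the inverse exists.
Back-substitute for 1:
1 = 1×3 − 1×2
  = −1×17 + 6×3
  = 6×37 − 13×17
  = −13×313 + 110×37
So 37⁻¹ ≡ 110 (mod 313).

110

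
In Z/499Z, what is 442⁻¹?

35

499 = 1×442 + 57
442 = 7×57 + 43
57 = 1×43 + 14
43 = 3×14 + 1
14 = 14×1 + 0
gcd(442, 499) = 1, so the inverse exists.
Bézout: 1 = −31×499 + 35×442.
So 442⁻¹ ≡ 35 (mod 499).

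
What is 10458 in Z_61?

10458 = 171×61 + 27, so 10458 ≡ 27 (mod 61).

27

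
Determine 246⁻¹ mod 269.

Apply the Euclidean algorithm and back-substitute:
269 = 1×246 + 23
246 = 10×23 + 16
23 = 1×16 + 7
16 = 2×7 + 2
7 = 3×2 + 1
2 = 2×1 + 0
gcd(246, 269) = 1, so the inverse exists.
Back-substitute for 1:
1 = 1×7 − 3×2
  = −3×16 + 7×7
  = 7×23 − 10×16
  = −10×246 + 107×23
  = 107×269 − 117×246
So 246⁻¹ ≡ −117 ≡ 152 (mod 269).

152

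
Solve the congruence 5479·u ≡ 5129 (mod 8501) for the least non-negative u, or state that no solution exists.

1357

gcd(5479, 8501) = 1, so a unique solution mod 8501 exists.
5479⁻¹ ≡ 6214 (mod 8501).
u ≡ 6214·5129 ≡ 1357 (mod 8501).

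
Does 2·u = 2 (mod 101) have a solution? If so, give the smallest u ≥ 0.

gcd(2, 101) = 1, so a unique solution mod 101 exists.
2⁻¹ ≡ 51 (mod 101).
u ≡ 51·2 ≡ 1 (mod 101).

1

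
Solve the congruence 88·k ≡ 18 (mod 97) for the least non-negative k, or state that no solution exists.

gcd(88, 97) = 1, so a unique solution mod 97 exists.
88⁻¹ ≡ 43 (mod 97).
k ≡ 43·18 ≡ 95 (mod 97).

95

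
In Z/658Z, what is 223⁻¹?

Apply the Euclidean algorithm and back-substitute:
658 = 2·223 + 212
223 = 1·212 + 11
212 = 19·11 + 3
11 = 3·3 + 2
3 = 1·2 + 1
2 = 2·1 + 0
gcd(223, 658) = 1, so the inverse exists.
Back-substitute for 1:
1 = 1·3 − 1·2
  = −1·11 + 4·3
  = 4·212 − 77·11
  = −77·223 + 81·212
  = 81·658 − 239·223
So 223⁻¹ ≡ −239 ≡ 419 (mod 658).

419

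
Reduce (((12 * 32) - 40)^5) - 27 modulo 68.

45

12 * 32 = 384 ≡ 44 (mod 68)
44 - 40 = 4
(4)^5 ≡ 4 (mod 68)
4 - 27 = -23 ≡ 45 (mod 68)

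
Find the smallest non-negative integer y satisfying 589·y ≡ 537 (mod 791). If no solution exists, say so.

gcd(589, 791) = 1, so a unique solution mod 791 exists.
589⁻¹ ≡ 372 (mod 791).
y ≡ 372·537 ≡ 432 (mod 791).

432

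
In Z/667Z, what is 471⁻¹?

228

Apply the Euclidean algorithm and back-substitute:
667 = 1·471 + 196
471 = 2·196 + 79
196 = 2·79 + 38
79 = 2·38 + 3
38 = 12·3 + 2
3 = 1·2 + 1
2 = 2·1 + 0
gcd(471, 667) = 1, so the inverse exists.
Back-substitute for 1:
1 = 1·3 − 1·2
  = −1·38 + 13·3
  = 13·79 − 27·38
  = −27·196 + 67·79
  = 67·471 − 161·196
  = −161·667 + 228·471
So 471⁻¹ ≡ 228 (mod 667).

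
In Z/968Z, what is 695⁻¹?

Run the extended Euclidean algorithm:
968 = 1×695 + 273
695 = 2×273 + 149
273 = 1×149 + 124
149 = 1×124 + 25
124 = 4×25 + 24
25 = 1×24 + 1
24 = 24×1 + 0
gcd(695, 968) = 1, so the inverse exists.
Back-substitute for 1:
1 = 1×25 − 1×24
  = −1×124 + 5×25
  = 5×149 − 6×124
  = −6×273 + 11×149
  = 11×695 − 28×273
  = −28×968 + 39×695
So 695⁻¹ ≡ 39 (mod 968).

39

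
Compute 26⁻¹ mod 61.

Apply the Euclidean algorithm and back-substitute:
61 = 2·26 + 9
26 = 2·9 + 8
9 = 1·8 + 1
8 = 8·1 + 0
gcd(26, 61) = 1, so the inverse exists.
Bézout: 1 = 3·61 − 7·26.
So 26⁻¹ ≡ −7 ≡ 54 (mod 61).

54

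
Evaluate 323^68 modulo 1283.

503

By square-and-multiply:
68 in binary is 1000100, i.e. 68 = 64 + 4.
323^1 ≡ 323 (mod 1283)
323^2 ≡ 323^2 = 104329 ≡ 406 (mod 1283)
323^4 ≡ 406^2 = 164836 ≡ 612 (mod 1283)
323^8 ≡ 612^2 = 374544 ≡ 1191 (mod 1283)
323^16 ≡ 1191^2 = 1418481 ≡ 766 (mod 1283)
323^32 ≡ 766^2 = 586756 ≡ 425 (mod 1283)
323^64 ≡ 425^2 = 180625 ≡ 1005 (mod 1283)
323^68 = 323^64 × 323^4 ≡ 1005 × 612 (mod 1283).
1005 × 612 = 615060 ≡ 503 (mod 1283).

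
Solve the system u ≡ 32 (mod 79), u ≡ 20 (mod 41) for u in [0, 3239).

79⁻¹ mod 41: 79×27 ≡ 1 (mod 41), so 79⁻¹ ≡ 27.
u = 32 + 79×((20 − 32)×27 mod 41) = 32 + 79×4 = 348.

348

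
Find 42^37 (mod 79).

76

42^1 ≡ 42 (mod 79)
42^2 ≡ 42^2 = 1764 ≡ 26 (mod 79)
42^4 ≡ 26^2 = 676 ≡ 44 (mod 79)
42^8 ≡ 44^2 = 1936 ≡ 40 (mod 79)
42^16 ≡ 40^2 = 1600 ≡ 20 (mod 79)
42^32 ≡ 20^2 = 400 ≡ 5 (mod 79)
42^37 = 42^32 × 42^4 × 42^1 ≡ 5 × 44 × 42 (mod 79).
Accumulate the product:
5 × 44 = 220 ≡ 62
62 × 42 = 2604 ≡ 76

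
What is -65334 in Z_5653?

-65334 = -12·5653 + 2502, so -65334 ≡ 2502 (mod 5653).

2502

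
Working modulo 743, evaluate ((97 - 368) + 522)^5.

543

97 - 368 = -271 ≡ 472 (mod 743)
472 + 522 = 994 ≡ 251 (mod 743)
(251)^5 ≡ 543 (mod 743)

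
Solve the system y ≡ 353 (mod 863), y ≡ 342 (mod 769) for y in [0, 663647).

473277

863⁻¹ mod 769: 863·90 ≡ 1 (mod 769), so 863⁻¹ ≡ 90.
y = 353 + 863·((342 − 353)·90 mod 769) = 353 + 863·548 = 473277.
Check: 473277 mod 863 = 353, 473277 mod 769 = 342. ✓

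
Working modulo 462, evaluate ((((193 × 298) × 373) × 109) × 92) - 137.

327

193 × 298 = 57514 ≡ 226 (mod 462)
226 × 373 = 84298 ≡ 214 (mod 462)
214 × 109 = 23326 ≡ 226 (mod 462)
226 × 92 = 20792 ≡ 2 (mod 462)
2 - 137 = -135 ≡ 327 (mod 462)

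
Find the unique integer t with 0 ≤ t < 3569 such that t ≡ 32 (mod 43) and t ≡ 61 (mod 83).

43⁻¹ mod 83: 43×56 ≡ 1 (mod 83), so 43⁻¹ ≡ 56.
t = 32 + 43×((61 − 32)×56 mod 83) = 32 + 43×47 = 2053.

2053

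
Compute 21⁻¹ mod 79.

64

Apply the Euclidean algorithm and back-substitute:
79 = 3·21 + 16
21 = 1·16 + 5
16 = 3·5 + 1
5 = 5·1 + 0
gcd(21, 79) = 1, so the inverse exists.
Back-substitute for 1:
1 = 1·16 − 3·5
  = −3·21 + 4·16
  = 4·79 − 15·21
So 21⁻¹ ≡ −15 ≡ 64 (mod 79).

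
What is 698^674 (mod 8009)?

674 in binary is 1010100010, i.e. 674 = 512 + 128 + 32 + 2.
698^1 ≡ 698 (mod 8009)
698^2 ≡ 698^2 = 487204 ≡ 6664 (mod 8009)
698^4 ≡ 6664^2 = 44408896 ≡ 7000 (mod 8009)
698^8 ≡ 7000^2 = 49000000 ≡ 938 (mod 8009)
698^16 ≡ 938^2 = 879844 ≡ 6863 (mod 8009)
698^32 ≡ 6863^2 = 47100769 ≡ 7849 (mod 8009)
698^64 ≡ 7849^2 = 61606801 ≡ 1573 (mod 8009)
698^128 ≡ 1573^2 = 2474329 ≡ 7557 (mod 8009)
698^256 ≡ 7557^2 = 57108249 ≡ 4079 (mod 8009)
698^512 ≡ 4079^2 = 16638241 ≡ 3548 (mod 8009)
698^674 = 698^512 * 698^128 * 698^32 * 698^2 ≡ 3548 * 7557 * 7849 * 6664 (mod 8009).
Accumulate the product:
3548 * 7557 = 26812236 ≡ 6113
6113 * 7849 = 47980937 ≡ 7027
7027 * 6664 = 46827928 ≡ 7314

7314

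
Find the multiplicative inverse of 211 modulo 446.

By the extended Euclidean algorithm:
446 = 2×211 + 24
211 = 8×24 + 19
24 = 1×19 + 5
19 = 3×5 + 4
5 = 1×4 + 1
4 = 4×1 + 0
gcd(211, 446) = 1, so the inverse exists.
Back-substitute for 1:
1 = 1×5 − 1×4
  = −1×19 + 4×5
  = 4×24 − 5×19
  = −5×211 + 44×24
  = 44×446 − 93×211
So 211⁻¹ ≡ −93 ≡ 353 (mod 446).

353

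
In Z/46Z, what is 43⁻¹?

Run the extended Euclidean algorithm:
46 = 1·43 + 3
43 = 14·3 + 1
3 = 3·1 + 0
gcd(43, 46) = 1, so the inverse exists.
Back-substitute for 1:
1 = 1·43 − 14·3
  = −14·46 + 15·43
So 43⁻¹ ≡ 15 (mod 46).

15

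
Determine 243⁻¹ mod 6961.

1862

6961 = 28×243 + 157
243 = 1×157 + 86
157 = 1×86 + 71
86 = 1×71 + 15
71 = 4×15 + 11
15 = 1×11 + 4
11 = 2×4 + 3
4 = 1×3 + 1
3 = 3×1 + 0
gcd(243, 6961) = 1, so the inverse exists.
Back-substitute for 1:
1 = 1×4 − 1×3
  = −1×11 + 3×4
  = 3×15 − 4×11
  = −4×71 + 19×15
  = 19×86 − 23×71
  = −23×157 + 42×86
  = 42×243 − 65×157
  = −65×6961 + 1862×243
So 243⁻¹ ≡ 1862 (mod 6961).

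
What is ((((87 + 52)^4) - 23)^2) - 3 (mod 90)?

87 + 52 = 139 ≡ 49 (mod 90)
(49)^4 ≡ 31 (mod 90)
31 - 23 = 8
(8)^2 ≡ 64 (mod 90)
64 - 3 = 61

61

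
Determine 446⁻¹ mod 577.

577 = 1·446 + 131
446 = 3·131 + 53
131 = 2·53 + 25
53 = 2·25 + 3
25 = 8·3 + 1
3 = 3·1 + 0
gcd(446, 577) = 1, so the inverse exists.
Back-substitute for 1:
1 = 1·25 − 8·3
  = −8·53 + 17·25
  = 17·131 − 42·53
  = −42·446 + 143·131
  = 143·577 − 185·446
So 446⁻¹ ≡ −185 ≡ 392 (mod 577).

392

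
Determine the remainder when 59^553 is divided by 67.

Using repeated squaring:
553 in binary is 1000101001, i.e. 553 = 512 + 32 + 8 + 1.
59^1 ≡ 59 (mod 67)
59^2 ≡ 59^2 = 3481 ≡ 64 (mod 67)
59^4 ≡ 64^2 = 4096 ≡ 9 (mod 67)
59^8 ≡ 9^2 = 81 ≡ 14 (mod 67)
59^16 ≡ 14^2 = 196 ≡ 62 (mod 67)
59^32 ≡ 62^2 = 3844 ≡ 25 (mod 67)
59^64 ≡ 25^2 = 625 ≡ 22 (mod 67)
59^128 ≡ 22^2 = 484 ≡ 15 (mod 67)
59^256 ≡ 15^2 = 225 ≡ 24 (mod 67)
59^512 ≡ 24^2 = 576 ≡ 40 (mod 67)
59^553 = 59^512 × 59^32 × 59^8 × 59^1 ≡ 40 × 25 × 14 × 59 (mod 67).
Accumulate the product:
40 × 25 = 1000 ≡ 62
62 × 14 = 868 ≡ 64
64 × 59 = 3776 ≡ 24

24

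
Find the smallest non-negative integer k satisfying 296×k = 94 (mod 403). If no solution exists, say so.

gcd(296, 403) = 1, so a unique solution mod 403 exists.
296⁻¹ ≡ 290 (mod 403).
k ≡ 290×94 ≡ 259 (mod 403).

259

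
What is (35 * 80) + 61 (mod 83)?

39

35 * 80 = 2800 ≡ 61 (mod 83)
61 + 61 = 122 ≡ 39 (mod 83)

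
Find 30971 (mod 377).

30971 = 82×377 + 57, so 30971 ≡ 57 (mod 377).

57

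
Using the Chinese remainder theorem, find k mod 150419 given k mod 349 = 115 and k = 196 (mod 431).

349⁻¹ mod 431: 349×226 ≡ 1 (mod 431), so 349⁻¹ ≡ 226.
k = 115 + 349×((196 − 115)×226 mod 431) = 115 + 349×204 = 71311.
Check: 71311 mod 349 = 115, 71311 mod 431 = 196. ✓

71311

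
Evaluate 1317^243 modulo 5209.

243 in binary is 11110011, i.e. 243 = 128 + 64 + 32 + 16 + 2 + 1.
1317^1 ≡ 1317 (mod 5209)
1317^2 ≡ 1317^2 = 1734489 ≡ 5101 (mod 5209)
1317^4 ≡ 5101^2 = 26020201 ≡ 1246 (mod 5209)
1317^8 ≡ 1246^2 = 1552516 ≡ 234 (mod 5209)
1317^16 ≡ 234^2 = 54756 ≡ 2666 (mod 5209)
1317^32 ≡ 2666^2 = 7107556 ≡ 2480 (mod 5209)
1317^64 ≡ 2480^2 = 6150400 ≡ 3780 (mod 5209)
1317^128 ≡ 3780^2 = 14288400 ≡ 113 (mod 5209)
1317^243 = 1317^128 × 1317^64 × 1317^32 × 1317^16 × 1317^2 × 1317^1 ≡ 113 × 3780 × 2480 × 2666 × 5101 × 1317 (mod 5209).
Accumulate the product:
113 × 3780 = 427140 ≡ 2
2 × 2480 = 4960
4960 × 2666 = 13223360 ≡ 2918
2918 × 5101 = 14884718 ≡ 2605
2605 × 1317 = 3430785 ≡ 3263

3263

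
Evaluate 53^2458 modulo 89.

Using repeated squaring:
2458 in binary is 100110011010, i.e. 2458 = 2048 + 256 + 128 + 16 + 8 + 2.
53^1 ≡ 53 (mod 89)
53^2 ≡ 53^2 = 2809 ≡ 50 (mod 89)
53^4 ≡ 50^2 = 2500 ≡ 8 (mod 89)
53^8 ≡ 8^2 = 64 (mod 89)
53^16 ≡ 64^2 = 4096 ≡ 2 (mod 89)
53^32 ≡ 2^2 = 4 (mod 89)
53^64 ≡ 4^2 = 16 (mod 89)
53^128 ≡ 16^2 = 256 ≡ 78 (mod 89)
53^256 ≡ 78^2 = 6084 ≡ 32 (mod 89)
53^512 ≡ 32^2 = 1024 ≡ 45 (mod 89)
53^1024 ≡ 45^2 = 2025 ≡ 67 (mod 89)
53^2048 ≡ 67^2 = 4489 ≡ 39 (mod 89)
53^2458 = 53^2048 * 53^256 * 53^128 * 53^16 * 53^8 * 53^2 ≡ 39 * 32 * 78 * 2 * 64 * 50 (mod 89).
Accumulate the product:
39 * 32 = 1248 ≡ 2
2 * 78 = 156 ≡ 67
67 * 2 = 134 ≡ 45
45 * 64 = 2880 ≡ 32
32 * 50 = 1600 ≡ 87

87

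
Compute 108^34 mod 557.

Compute successive squares:
34 in binary is 100010, i.e. 34 = 32 + 2.
108^1 ≡ 108 (mod 557)
108^2 ≡ 108^2 = 11664 ≡ 524 (mod 557)
108^4 ≡ 524^2 = 274576 ≡ 532 (mod 557)
108^8 ≡ 532^2 = 283024 ≡ 68 (mod 557)
108^16 ≡ 68^2 = 4624 ≡ 168 (mod 557)
108^32 ≡ 168^2 = 28224 ≡ 374 (mod 557)
108^34 = 108^32 × 108^2 ≡ 374 × 524 (mod 557).
374 × 524 = 195976 ≡ 469 (mod 557).

469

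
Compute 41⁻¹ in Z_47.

Apply the Euclidean algorithm and back-substitute:
47 = 1×41 + 6
41 = 6×6 + 5
6 = 1×5 + 1
5 = 5×1 + 0
gcd(41, 47) = 1, so the inverse exists.
Back-substitute for 1:
1 = 1×6 − 1×5
  = −1×41 + 7×6
  = 7×47 − 8×41
So 41⁻¹ ≡ −8 ≡ 39 (mod 47).

39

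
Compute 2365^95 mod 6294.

Compute successive squares:
95 in binary is 1011111, i.e. 95 = 64 + 16 + 8 + 4 + 2 + 1.
2365^1 ≡ 2365 (mod 6294)
2365^2 ≡ 2365^2 = 5593225 ≡ 4153 (mod 6294)
2365^4 ≡ 4153^2 = 17247409 ≡ 1849 (mod 6294)
2365^8 ≡ 1849^2 = 3418801 ≡ 1159 (mod 6294)
2365^16 ≡ 1159^2 = 1343281 ≡ 2659 (mod 6294)
2365^32 ≡ 2659^2 = 7070281 ≡ 2119 (mod 6294)
2365^64 ≡ 2119^2 = 4490161 ≡ 2539 (mod 6294)
2365^95 = 2365^64 · 2365^16 · 2365^8 · 2365^4 · 2365^2 · 2365^1 ≡ 2539 · 2659 · 1159 · 1849 · 4153 · 2365 (mod 6294).
Accumulate the product:
2539 · 2659 = 6751201 ≡ 4033
4033 · 1159 = 4674247 ≡ 4099
4099 · 1849 = 7579051 ≡ 1075
1075 · 4153 = 4464475 ≡ 2029
2029 · 2365 = 4798585 ≡ 2557

2557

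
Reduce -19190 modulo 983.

-19190 = -20×983 + 470, so -19190 ≡ 470 (mod 983).

470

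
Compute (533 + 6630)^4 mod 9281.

177

533 + 6630 = 7163
(7163)^4 ≡ 177 (mod 9281)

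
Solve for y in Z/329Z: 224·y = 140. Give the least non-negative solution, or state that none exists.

gcd(224, 329) = 7, and 7 | 140, so solutions exist.
Divide through by 7: 32·y ≡ 20 mod 47.
32⁻¹ ≡ 25 (mod 47).
y ≡ 25·20 ≡ 30 (mod 47).
The smallest non-negative solution is y = 30.

30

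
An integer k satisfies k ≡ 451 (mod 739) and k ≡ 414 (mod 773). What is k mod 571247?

739⁻¹ mod 773: 739*341 ≡ 1 (mod 773), so 739⁻¹ ≡ 341.
k = 451 + 739*((414 − 451)*341 mod 773) = 451 + 739*524 = 387687.

387687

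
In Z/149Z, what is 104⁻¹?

By the extended Euclidean algorithm:
149 = 1·104 + 45
104 = 2·45 + 14
45 = 3·14 + 3
14 = 4·3 + 2
3 = 1·2 + 1
2 = 2·1 + 0
gcd(104, 149) = 1, so the inverse exists.
Back-substitute for 1:
1 = 1·3 − 1·2
  = −1·14 + 5·3
  = 5·45 − 16·14
  = −16·104 + 37·45
  = 37·149 − 53·104
So 104⁻¹ ≡ −53 ≡ 96 (mod 149).

96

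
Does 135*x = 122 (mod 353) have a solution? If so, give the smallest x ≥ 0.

gcd(135, 353) = 1, so a unique solution mod 353 exists.
135⁻¹ ≡ 34 (mod 353).
x ≡ 34*122 ≡ 265 (mod 353).

265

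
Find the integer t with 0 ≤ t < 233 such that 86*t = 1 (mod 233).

84

Apply the Euclidean algorithm and back-substitute:
233 = 2·86 + 61
86 = 1·61 + 25
61 = 2·25 + 11
25 = 2·11 + 3
11 = 3·3 + 2
3 = 1·2 + 1
2 = 2·1 + 0
gcd(86, 233) = 1, so the inverse exists.
Back-substitute for 1:
1 = 1·3 − 1·2
  = −1·11 + 4·3
  = 4·25 − 9·11
  = −9·61 + 22·25
  = 22·86 − 31·61
  = −31·233 + 84·86
So 86⁻¹ ≡ 84 (mod 233).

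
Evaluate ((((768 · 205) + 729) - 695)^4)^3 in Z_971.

768 · 205 = 157440 ≡ 138 (mod 971)
138 + 729 = 867
867 - 695 = 172
(172)^4 ≡ 264 (mod 971)
(264)^3 ≡ 265 (mod 971)

265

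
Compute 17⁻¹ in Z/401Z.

Run the extended Euclidean algorithm:
401 = 23×17 + 10
17 = 1×10 + 7
10 = 1×7 + 3
7 = 2×3 + 1
3 = 3×1 + 0
gcd(17, 401) = 1, so the inverse exists.
Bézout: 1 = −5×401 + 118×17.
So 17⁻¹ ≡ 118 (mod 401).

118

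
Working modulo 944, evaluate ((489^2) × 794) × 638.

(489)^2 ≡ 289 (mod 944)
289 × 794 = 229466 ≡ 74 (mod 944)
74 × 638 = 47212 ≡ 12 (mod 944)

12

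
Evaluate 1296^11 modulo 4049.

3553

Using repeated squaring:
11 in binary is 1011, i.e. 11 = 8 + 2 + 1.
1296^1 ≡ 1296 (mod 4049)
1296^2 ≡ 1296^2 = 1679616 ≡ 3330 (mod 4049)
1296^4 ≡ 3330^2 = 11088900 ≡ 2738 (mod 4049)
1296^8 ≡ 2738^2 = 7496644 ≡ 1945 (mod 4049)
1296^11 = 1296^8 * 1296^2 * 1296^1 ≡ 1945 * 3330 * 1296 (mod 4049).
Accumulate the product:
1945 * 3330 = 6476850 ≡ 2499
2499 * 1296 = 3238704 ≡ 3553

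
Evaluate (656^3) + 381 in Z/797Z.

209

(656)^3 ≡ 625 (mod 797)
625 + 381 = 1006 ≡ 209 (mod 797)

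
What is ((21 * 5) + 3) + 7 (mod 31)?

21 * 5 = 105 ≡ 12 (mod 31)
12 + 3 = 15
15 + 7 = 22

22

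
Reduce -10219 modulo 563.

-10219 = -19·563 + 478, so -10219 ≡ 478 (mod 563).

478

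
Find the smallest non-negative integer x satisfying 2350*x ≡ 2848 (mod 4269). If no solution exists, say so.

2014

gcd(2350, 4269) = 1, so a unique solution mod 4269 exists.
2350⁻¹ ≡ 3853 (mod 4269).
x ≡ 3853*2848 ≡ 2014 (mod 4269).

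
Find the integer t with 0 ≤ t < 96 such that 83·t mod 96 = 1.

59

96 = 1×83 + 13
83 = 6×13 + 5
13 = 2×5 + 3
5 = 1×3 + 2
3 = 1×2 + 1
2 = 2×1 + 0
gcd(83, 96) = 1, so the inverse exists.
Bézout: 1 = 32×96 − 37×83.
So 83⁻¹ ≡ −37 ≡ 59 (mod 96).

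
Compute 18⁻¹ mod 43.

By the extended Euclidean algorithm:
43 = 2·18 + 7
18 = 2·7 + 4
7 = 1·4 + 3
4 = 1·3 + 1
3 = 3·1 + 0
gcd(18, 43) = 1, so the inverse exists.
Bézout: 1 = −5·43 + 12·18.
So 18⁻¹ ≡ 12 (mod 43).

12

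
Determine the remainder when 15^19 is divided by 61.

56

19 in binary is 10011, i.e. 19 = 16 + 2 + 1.
15^1 ≡ 15 (mod 61)
15^2 ≡ 15^2 = 225 ≡ 42 (mod 61)
15^4 ≡ 42^2 = 1764 ≡ 56 (mod 61)
15^8 ≡ 56^2 = 3136 ≡ 25 (mod 61)
15^16 ≡ 25^2 = 625 ≡ 15 (mod 61)
15^19 = 15^16 · 15^2 · 15^1 ≡ 15 · 42 · 15 (mod 61).
Accumulate the product:
15 · 42 = 630 ≡ 20
20 · 15 = 300 ≡ 56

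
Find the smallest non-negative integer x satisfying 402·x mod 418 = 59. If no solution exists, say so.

gcd(402, 418) = 2, and 2 does not divide 59.
So the congruence has no solution.

no solution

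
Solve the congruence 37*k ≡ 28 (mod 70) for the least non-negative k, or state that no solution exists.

14

gcd(37, 70) = 1, so a unique solution mod 70 exists.
37⁻¹ ≡ 53 (mod 70).
k ≡ 53*28 ≡ 14 (mod 70).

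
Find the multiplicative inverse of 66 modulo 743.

349

743 = 11·66 + 17
66 = 3·17 + 15
17 = 1·15 + 2
15 = 7·2 + 1
2 = 2·1 + 0
gcd(66, 743) = 1, so the inverse exists.
Back-substitute for 1:
1 = 1·15 − 7·2
  = −7·17 + 8·15
  = 8·66 − 31·17
  = −31·743 + 349·66
So 66⁻¹ ≡ 349 (mod 743).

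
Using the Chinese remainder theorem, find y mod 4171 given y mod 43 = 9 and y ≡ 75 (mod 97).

3664

43⁻¹ mod 97: 43*88 ≡ 1 (mod 97), so 43⁻¹ ≡ 88.
y = 9 + 43*((75 − 9)*88 mod 97) = 9 + 43*85 = 3664.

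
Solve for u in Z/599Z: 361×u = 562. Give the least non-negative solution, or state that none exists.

501

gcd(361, 599) = 1, so a unique solution mod 599 exists.
361⁻¹ ≡ 375 (mod 599).
u ≡ 375×562 ≡ 501 (mod 599).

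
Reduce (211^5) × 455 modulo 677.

571

(211)^5 ≡ 525 (mod 677)
525 × 455 = 238875 ≡ 571 (mod 677)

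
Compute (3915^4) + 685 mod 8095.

5980

(3915)^4 ≡ 5295 (mod 8095)
5295 + 685 = 5980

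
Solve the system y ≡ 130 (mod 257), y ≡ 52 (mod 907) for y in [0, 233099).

195964

257⁻¹ mod 907: 257×60 ≡ 1 (mod 907), so 257⁻¹ ≡ 60.
y = 130 + 257×((52 − 130)×60 mod 907) = 130 + 257×762 = 195964.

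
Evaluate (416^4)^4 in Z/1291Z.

(416)^4 ≡ 1262 (mod 1291)
(1262)^4 ≡ 1104 (mod 1291)

1104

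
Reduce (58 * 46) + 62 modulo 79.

58 * 46 = 2668 ≡ 61 (mod 79)
61 + 62 = 123 ≡ 44 (mod 79)

44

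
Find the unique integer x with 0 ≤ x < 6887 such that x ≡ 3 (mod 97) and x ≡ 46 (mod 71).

97⁻¹ mod 71: 97*41 ≡ 1 (mod 71), so 97⁻¹ ≡ 41.
x = 3 + 97*((46 − 3)*41 mod 71) = 3 + 97*59 = 5726.
Check: 5726 mod 97 = 3, 5726 mod 71 = 46. ✓

5726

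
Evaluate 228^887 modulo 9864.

4176

Using repeated squaring:
228^1 ≡ 228 (mod 9864)
228^2 ≡ 228^2 = 51984 ≡ 2664 (mod 9864)
228^4 ≡ 2664^2 = 7096896 ≡ 4680 (mod 9864)
228^8 ≡ 4680^2 = 21902400 ≡ 4320 (mod 9864)
228^16 ≡ 4320^2 = 18662400 ≡ 9576 (mod 9864)
228^32 ≡ 9576^2 = 91699776 ≡ 4032 (mod 9864)
228^64 ≡ 4032^2 = 16257024 ≡ 1152 (mod 9864)
228^128 ≡ 1152^2 = 1327104 ≡ 5328 (mod 9864)
228^256 ≡ 5328^2 = 28387584 ≡ 8856 (mod 9864)
228^512 ≡ 8856^2 = 78428736 ≡ 72 (mod 9864)
228^887 = 228^512 × 228^256 × 228^64 × 228^32 × 228^16 × 228^4 × 228^2 × 228^1 ≡ 72 × 8856 × 1152 × 4032 × 9576 × 4680 × 2664 × 228 (mod 9864).
Accumulate the product:
72 × 8856 = 637632 ≡ 6336
6336 × 1152 = 7299072 ≡ 9576
9576 × 4032 = 38610432 ≡ 2736
2736 × 9576 = 26199936 ≡ 1152
1152 × 4680 = 5391360 ≡ 5616
5616 × 2664 = 14961024 ≡ 7200
7200 × 228 = 1641600 ≡ 4176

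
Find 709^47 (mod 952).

Compute successive squares:
709^1 ≡ 709 (mod 952)
709^2 ≡ 709^2 = 502681 ≡ 25 (mod 952)
709^4 ≡ 25^2 = 625 (mod 952)
709^8 ≡ 625^2 = 390625 ≡ 305 (mod 952)
709^16 ≡ 305^2 = 93025 ≡ 681 (mod 952)
709^32 ≡ 681^2 = 463761 ≡ 137 (mod 952)
709^47 = 709^32 · 709^8 · 709^4 · 709^2 · 709^1 ≡ 137 · 305 · 625 · 25 · 709 (mod 952).
Accumulate the product:
137 · 305 = 41785 ≡ 849
849 · 625 = 530625 ≡ 361
361 · 25 = 9025 ≡ 457
457 · 709 = 324013 ≡ 333

333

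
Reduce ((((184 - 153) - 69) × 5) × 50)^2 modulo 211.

184 - 153 = 31
31 - 69 = -38 ≡ 173 (mod 211)
173 × 5 = 865 ≡ 21 (mod 211)
21 × 50 = 1050 ≡ 206 (mod 211)
(206)^2 ≡ 25 (mod 211)

25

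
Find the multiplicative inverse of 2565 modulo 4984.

4984 = 1*2565 + 2419
2565 = 1*2419 + 146
2419 = 16*146 + 83
146 = 1*83 + 63
83 = 1*63 + 20
63 = 3*20 + 3
20 = 6*3 + 2
3 = 1*2 + 1
2 = 2*1 + 0
gcd(2565, 4984) = 1, so the inverse exists.
Back-substitute for 1:
1 = 1*3 − 1*2
  = −1*20 + 7*3
  = 7*63 − 22*20
  = −22*83 + 29*63
  = 29*146 − 51*83
  = −51*2419 + 845*146
  = 845*2565 − 896*2419
  = −896*4984 + 1741*2565
So 2565⁻¹ ≡ 1741 (mod 4984).

1741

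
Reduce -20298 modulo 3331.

-20298 = -7×3331 + 3019, so -20298 ≡ 3019 (mod 3331).

3019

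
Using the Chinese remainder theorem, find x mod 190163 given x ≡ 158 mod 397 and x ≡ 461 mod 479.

149430

397⁻¹ mod 479: 397×368 ≡ 1 (mod 479), so 397⁻¹ ≡ 368.
x = 158 + 397×((461 − 158)×368 mod 479) = 158 + 397×376 = 149430.
Check: 149430 mod 397 = 158, 149430 mod 479 = 461. ✓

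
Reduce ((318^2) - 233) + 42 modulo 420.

133

(318)^2 ≡ 324 (mod 420)
324 - 233 = 91
91 + 42 = 133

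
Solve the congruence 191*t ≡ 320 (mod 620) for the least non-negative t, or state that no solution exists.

gcd(191, 620) = 1, so a unique solution mod 620 exists.
191⁻¹ ≡ 211 (mod 620).
t ≡ 211*320 ≡ 560 (mod 620).

560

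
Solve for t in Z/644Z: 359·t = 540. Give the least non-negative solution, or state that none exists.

32

gcd(359, 644) = 1, so a unique solution mod 644 exists.
359⁻¹ ≡ 235 (mod 644).
t ≡ 235·540 ≡ 32 (mod 644).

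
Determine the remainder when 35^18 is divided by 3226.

Using repeated squaring:
35^1 ≡ 35 (mod 3226)
35^2 ≡ 35^2 = 1225 (mod 3226)
35^4 ≡ 1225^2 = 1500625 ≡ 535 (mod 3226)
35^8 ≡ 535^2 = 286225 ≡ 2337 (mod 3226)
35^16 ≡ 2337^2 = 5461569 ≡ 3177 (mod 3226)
35^18 = 35^16 * 35^2 ≡ 3177 * 1225 (mod 3226).
3177 * 1225 = 3891825 ≡ 1269 (mod 3226).

1269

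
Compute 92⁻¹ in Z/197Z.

15

Run the extended Euclidean algorithm:
197 = 2*92 + 13
92 = 7*13 + 1
13 = 13*1 + 0
gcd(92, 197) = 1, so the inverse exists.
Bézout: 1 = −7*197 + 15*92.
So 92⁻¹ ≡ 15 (mod 197).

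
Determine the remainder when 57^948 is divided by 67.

15

Compute successive squares:
948 in binary is 1110110100, i.e. 948 = 512 + 256 + 128 + 32 + 16 + 4.
57^1 ≡ 57 (mod 67)
57^2 ≡ 57^2 = 3249 ≡ 33 (mod 67)
57^4 ≡ 33^2 = 1089 ≡ 17 (mod 67)
57^8 ≡ 17^2 = 289 ≡ 21 (mod 67)
57^16 ≡ 21^2 = 441 ≡ 39 (mod 67)
57^32 ≡ 39^2 = 1521 ≡ 47 (mod 67)
57^64 ≡ 47^2 = 2209 ≡ 65 (mod 67)
57^128 ≡ 65^2 = 4225 ≡ 4 (mod 67)
57^256 ≡ 4^2 = 16 (mod 67)
57^512 ≡ 16^2 = 256 ≡ 55 (mod 67)
57^948 = 57^512 · 57^256 · 57^128 · 57^32 · 57^16 · 57^4 ≡ 55 · 16 · 4 · 47 · 39 · 17 (mod 67).
Accumulate the product:
55 · 16 = 880 ≡ 9
9 · 4 = 36
36 · 47 = 1692 ≡ 17
17 · 39 = 663 ≡ 60
60 · 17 = 1020 ≡ 15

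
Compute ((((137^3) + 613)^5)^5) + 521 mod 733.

(137)^3 ≡ 722 (mod 733)
722 + 613 = 1335 ≡ 602 (mod 733)
(602)^5 ≡ 176 (mod 733)
(176)^5 ≡ 689 (mod 733)
689 + 521 = 1210 ≡ 477 (mod 733)

477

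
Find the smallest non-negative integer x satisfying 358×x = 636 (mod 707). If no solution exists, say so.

377

gcd(358, 707) = 1, so a unique solution mod 707 exists.
358⁻¹ ≡ 393 (mod 707).
x ≡ 393×636 ≡ 377 (mod 707).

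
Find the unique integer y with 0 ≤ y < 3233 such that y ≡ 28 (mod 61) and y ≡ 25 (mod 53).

2834

61⁻¹ mod 53: 61·20 ≡ 1 (mod 53), so 61⁻¹ ≡ 20.
y = 28 + 61·((25 − 28)·20 mod 53) = 28 + 61·46 = 2834.
Check: 2834 mod 61 = 28, 2834 mod 53 = 25. ✓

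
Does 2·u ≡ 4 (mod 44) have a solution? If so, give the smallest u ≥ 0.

2

gcd(2, 44) = 2, and 2 | 4, so solutions exist.
Divide through by 2: 1·u ≡ 2 (mod 22).
1⁻¹ ≡ 1 (mod 22).
u ≡ 1·2 ≡ 2 (mod 22).
The smallest non-negative solution is u = 2.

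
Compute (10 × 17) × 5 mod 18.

10 × 17 = 170 ≡ 8 (mod 18)
8 × 5 = 40 ≡ 4 (mod 18)

4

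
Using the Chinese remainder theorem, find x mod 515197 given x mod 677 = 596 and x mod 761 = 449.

677⁻¹ mod 761: 677·154 ≡ 1 (mod 761), so 677⁻¹ ≡ 154.
x = 596 + 677·((449 − 596)·154 mod 761) = 596 + 677·192 = 130580.

130580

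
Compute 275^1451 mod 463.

1451 in binary is 10110101011, i.e. 1451 = 1024 + 256 + 128 + 32 + 8 + 2 + 1.
275^1 ≡ 275 (mod 463)
275^2 ≡ 275^2 = 75625 ≡ 156 (mod 463)
275^4 ≡ 156^2 = 24336 ≡ 260 (mod 463)
275^8 ≡ 260^2 = 67600 ≡ 2 (mod 463)
275^16 ≡ 2^2 = 4 (mod 463)
275^32 ≡ 4^2 = 16 (mod 463)
275^64 ≡ 16^2 = 256 (mod 463)
275^128 ≡ 256^2 = 65536 ≡ 253 (mod 463)
275^256 ≡ 253^2 = 64009 ≡ 115 (mod 463)
275^512 ≡ 115^2 = 13225 ≡ 261 (mod 463)
275^1024 ≡ 261^2 = 68121 ≡ 60 (mod 463)
275^1451 = 275^1024 · 275^256 · 275^128 · 275^32 · 275^8 · 275^2 · 275^1 ≡ 60 · 115 · 253 · 16 · 2 · 156 · 275 (mod 463).
Accumulate the product:
60 · 115 = 6900 ≡ 418
418 · 253 = 105754 ≡ 190
190 · 16 = 3040 ≡ 262
262 · 2 = 524 ≡ 61
61 · 156 = 9516 ≡ 256
256 · 275 = 70400 ≡ 24

24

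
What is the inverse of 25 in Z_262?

21

262 = 10×25 + 12
25 = 2×12 + 1
12 = 12×1 + 0
gcd(25, 262) = 1, so the inverse exists.
Bézout: 1 = −2×262 + 21×25.
So 25⁻¹ ≡ 21 (mod 262).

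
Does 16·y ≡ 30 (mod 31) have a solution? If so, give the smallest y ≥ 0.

29

gcd(16, 31) = 1, so a unique solution mod 31 exists.
16⁻¹ ≡ 2 (mod 31).
y ≡ 2·30 ≡ 29 (mod 31).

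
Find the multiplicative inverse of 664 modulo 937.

Apply the Euclidean algorithm and back-substitute:
937 = 1*664 + 273
664 = 2*273 + 118
273 = 2*118 + 37
118 = 3*37 + 7
37 = 5*7 + 2
7 = 3*2 + 1
2 = 2*1 + 0
gcd(664, 937) = 1, so the inverse exists.
Bézout: 1 = −287*937 + 405*664.
So 664⁻¹ ≡ 405 (mod 937).

405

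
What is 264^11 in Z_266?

80

11 in binary is 1011, i.e. 11 = 8 + 2 + 1.
264^1 ≡ 264 (mod 266)
264^2 ≡ 264^2 = 69696 ≡ 4 (mod 266)
264^4 ≡ 4^2 = 16 (mod 266)
264^8 ≡ 16^2 = 256 (mod 266)
264^11 = 264^8 * 264^2 * 264^1 ≡ 256 * 4 * 264 (mod 266).
Accumulate the product:
256 * 4 = 1024 ≡ 226
226 * 264 = 59664 ≡ 80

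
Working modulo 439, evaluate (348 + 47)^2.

180

348 + 47 = 395
(395)^2 ≡ 180 (mod 439)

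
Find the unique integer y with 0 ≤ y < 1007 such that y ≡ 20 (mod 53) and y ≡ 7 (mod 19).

444

53⁻¹ mod 19: 53*14 ≡ 1 (mod 19), so 53⁻¹ ≡ 14.
y = 20 + 53*((7 − 20)*14 mod 19) = 20 + 53*8 = 444.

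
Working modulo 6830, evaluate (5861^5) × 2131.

6681

(5861)^5 ≡ 4471 (mod 6830)
4471 × 2131 = 9527701 ≡ 6681 (mod 6830)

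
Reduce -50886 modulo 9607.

-50886 = -6*9607 + 6756, so -50886 ≡ 6756 (mod 9607).

6756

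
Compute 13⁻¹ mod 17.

By the extended Euclidean algorithm:
17 = 1×13 + 4
13 = 3×4 + 1
4 = 4×1 + 0
gcd(13, 17) = 1, so the inverse exists.
Back-substitute for 1:
1 = 1×13 − 3×4
  = −3×17 + 4×13
So 13⁻¹ ≡ 4 (mod 17).

4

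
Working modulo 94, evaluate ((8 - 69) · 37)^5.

93

8 - 69 = -61 ≡ 33 (mod 94)
33 · 37 = 1221 ≡ 93 (mod 94)
(93)^5 ≡ 93 (mod 94)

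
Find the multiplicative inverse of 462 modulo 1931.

By the extended Euclidean algorithm:
1931 = 4*462 + 83
462 = 5*83 + 47
83 = 1*47 + 36
47 = 1*36 + 11
36 = 3*11 + 3
11 = 3*3 + 2
3 = 1*2 + 1
2 = 2*1 + 0
gcd(462, 1931) = 1, so the inverse exists.
Bézout: 1 = 167*1931 − 698*462.
So 462⁻¹ ≡ −698 ≡ 1233 (mod 1931).

1233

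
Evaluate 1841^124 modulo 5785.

124 in binary is 1111100, i.e. 124 = 64 + 32 + 16 + 8 + 4.
1841^1 ≡ 1841 (mod 5785)
1841^2 ≡ 1841^2 = 3389281 ≡ 5056 (mod 5785)
1841^4 ≡ 5056^2 = 25563136 ≡ 5006 (mod 5785)
1841^8 ≡ 5006^2 = 25060036 ≡ 5201 (mod 5785)
1841^16 ≡ 5201^2 = 27050401 ≡ 5526 (mod 5785)
1841^32 ≡ 5526^2 = 30536676 ≡ 3446 (mod 5785)
1841^64 ≡ 3446^2 = 11874916 ≡ 4096 (mod 5785)
1841^124 = 1841^64 * 1841^32 * 1841^16 * 1841^8 * 1841^4 ≡ 4096 * 3446 * 5526 * 5201 * 5006 (mod 5785).
Accumulate the product:
4096 * 3446 = 14114816 ≡ 5201
5201 * 5526 = 28740726 ≡ 846
846 * 5201 = 4400046 ≡ 3446
3446 * 5006 = 17250676 ≡ 5591

5591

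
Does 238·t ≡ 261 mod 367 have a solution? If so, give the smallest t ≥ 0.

126

gcd(238, 367) = 1, so a unique solution mod 367 exists.
238⁻¹ ≡ 165 (mod 367).
t ≡ 165·261 ≡ 126 (mod 367).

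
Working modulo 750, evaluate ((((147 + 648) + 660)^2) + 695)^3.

500

147 + 648 = 795 ≡ 45 (mod 750)
45 + 660 = 705
(705)^2 ≡ 525 (mod 750)
525 + 695 = 1220 ≡ 470 (mod 750)
(470)^3 ≡ 500 (mod 750)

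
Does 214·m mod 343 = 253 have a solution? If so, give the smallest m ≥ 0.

240

gcd(214, 343) = 1, so a unique solution mod 343 exists.
214⁻¹ ≡ 226 (mod 343).
m ≡ 226·253 ≡ 240 (mod 343).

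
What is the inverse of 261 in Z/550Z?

By the extended Euclidean algorithm:
550 = 2*261 + 28
261 = 9*28 + 9
28 = 3*9 + 1
9 = 9*1 + 0
gcd(261, 550) = 1, so the inverse exists.
Back-substitute for 1:
1 = 1*28 − 3*9
  = −3*261 + 28*28
  = 28*550 − 59*261
So 261⁻¹ ≡ −59 ≡ 491 (mod 550).

491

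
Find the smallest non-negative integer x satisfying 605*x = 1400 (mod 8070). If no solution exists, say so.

856

gcd(605, 8070) = 5, and 5 | 1400, so solutions exist.
Divide through by 5: 121*x = 280 (mod 1614).
121⁻¹ ≡ 787 (mod 1614).
x ≡ 787*280 ≡ 856 (mod 1614).
The smallest non-negative solution is x = 856.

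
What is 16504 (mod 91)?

33

16504 = 181·91 + 33, so 16504 ≡ 33 (mod 91).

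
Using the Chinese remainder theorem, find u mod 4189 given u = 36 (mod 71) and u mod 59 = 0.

4012

71⁻¹ mod 59: 71*5 ≡ 1 (mod 59), so 71⁻¹ ≡ 5.
u = 36 + 71*((0 − 36)*5 mod 59) = 36 + 71*56 = 4012.
Check: 4012 mod 71 = 36, 4012 mod 59 = 0. ✓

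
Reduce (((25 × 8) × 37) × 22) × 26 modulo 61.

10

25 × 8 = 200 ≡ 17 (mod 61)
17 × 37 = 629 ≡ 19 (mod 61)
19 × 22 = 418 ≡ 52 (mod 61)
52 × 26 = 1352 ≡ 10 (mod 61)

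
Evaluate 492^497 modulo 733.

Compute successive squares:
497 in binary is 111110001, i.e. 497 = 256 + 128 + 64 + 32 + 16 + 1.
492^1 ≡ 492 (mod 733)
492^2 ≡ 492^2 = 242064 ≡ 174 (mod 733)
492^4 ≡ 174^2 = 30276 ≡ 223 (mod 733)
492^8 ≡ 223^2 = 49729 ≡ 618 (mod 733)
492^16 ≡ 618^2 = 381924 ≡ 31 (mod 733)
492^32 ≡ 31^2 = 961 ≡ 228 (mod 733)
492^64 ≡ 228^2 = 51984 ≡ 674 (mod 733)
492^128 ≡ 674^2 = 454276 ≡ 549 (mod 733)
492^256 ≡ 549^2 = 301401 ≡ 138 (mod 733)
492^497 = 492^256 · 492^128 · 492^64 · 492^32 · 492^16 · 492^1 ≡ 138 · 549 · 674 · 228 · 31 · 492 (mod 733).
Accumulate the product:
138 · 549 = 75762 ≡ 263
263 · 674 = 177262 ≡ 609
609 · 228 = 138852 ≡ 315
315 · 31 = 9765 ≡ 236
236 · 492 = 116112 ≡ 298

298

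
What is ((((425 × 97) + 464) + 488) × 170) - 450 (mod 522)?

425 × 97 = 41225 ≡ 509 (mod 522)
509 + 464 = 973 ≡ 451 (mod 522)
451 + 488 = 939 ≡ 417 (mod 522)
417 × 170 = 70890 ≡ 420 (mod 522)
420 - 450 = -30 ≡ 492 (mod 522)

492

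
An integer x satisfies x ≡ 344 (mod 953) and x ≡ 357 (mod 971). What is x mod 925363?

256701

953⁻¹ mod 971: 953*917 ≡ 1 (mod 971), so 953⁻¹ ≡ 917.
x = 344 + 953*((357 − 344)*917 mod 971) = 344 + 953*269 = 256701.
Check: 256701 mod 953 = 344, 256701 mod 971 = 357. ✓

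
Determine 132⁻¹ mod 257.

37

257 = 1·132 + 125
132 = 1·125 + 7
125 = 17·7 + 6
7 = 1·6 + 1
6 = 6·1 + 0
gcd(132, 257) = 1, so the inverse exists.
Back-substitute for 1:
1 = 1·7 − 1·6
  = −1·125 + 18·7
  = 18·132 − 19·125
  = −19·257 + 37·132
So 132⁻¹ ≡ 37 (mod 257).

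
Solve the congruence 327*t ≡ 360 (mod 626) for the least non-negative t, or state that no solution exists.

294

gcd(327, 626) = 1, so a unique solution mod 626 exists.
327⁻¹ ≡ 559 (mod 626).
t ≡ 559*360 ≡ 294 (mod 626).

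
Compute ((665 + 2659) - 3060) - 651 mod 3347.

2960

665 + 2659 = 3324
3324 - 3060 = 264
264 - 651 = -387 ≡ 2960 (mod 3347)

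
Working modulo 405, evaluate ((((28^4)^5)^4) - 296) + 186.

(28)^4 ≡ 271 (mod 405)
(271)^5 ≡ 136 (mod 405)
(136)^4 ≡ 136 (mod 405)
136 - 296 = -160 ≡ 245 (mod 405)
245 + 186 = 431 ≡ 26 (mod 405)

26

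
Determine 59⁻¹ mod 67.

Apply the Euclidean algorithm and back-substitute:
67 = 1*59 + 8
59 = 7*8 + 3
8 = 2*3 + 2
3 = 1*2 + 1
2 = 2*1 + 0
gcd(59, 67) = 1, so the inverse exists.
Back-substitute for 1:
1 = 1*3 − 1*2
  = −1*8 + 3*3
  = 3*59 − 22*8
  = −22*67 + 25*59
So 59⁻¹ ≡ 25 (mod 67).

25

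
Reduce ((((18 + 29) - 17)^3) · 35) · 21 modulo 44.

32

18 + 29 = 47 ≡ 3 (mod 44)
3 - 17 = -14 ≡ 30 (mod 44)
(30)^3 ≡ 28 (mod 44)
28 · 35 = 980 ≡ 12 (mod 44)
12 · 21 = 252 ≡ 32 (mod 44)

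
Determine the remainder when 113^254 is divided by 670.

609

254 in binary is 11111110, i.e. 254 = 128 + 64 + 32 + 16 + 8 + 4 + 2.
113^1 ≡ 113 (mod 670)
113^2 ≡ 113^2 = 12769 ≡ 39 (mod 670)
113^4 ≡ 39^2 = 1521 ≡ 181 (mod 670)
113^8 ≡ 181^2 = 32761 ≡ 601 (mod 670)
113^16 ≡ 601^2 = 361201 ≡ 71 (mod 670)
113^32 ≡ 71^2 = 5041 ≡ 351 (mod 670)
113^64 ≡ 351^2 = 123201 ≡ 591 (mod 670)
113^128 ≡ 591^2 = 349281 ≡ 211 (mod 670)
113^254 = 113^128 × 113^64 × 113^32 × 113^16 × 113^8 × 113^4 × 113^2 ≡ 211 × 591 × 351 × 71 × 601 × 181 × 39 (mod 670).
Accumulate the product:
211 × 591 = 124701 ≡ 81
81 × 351 = 28431 ≡ 291
291 × 71 = 20661 ≡ 561
561 × 601 = 337161 ≡ 151
151 × 181 = 27331 ≡ 531
531 × 39 = 20709 ≡ 609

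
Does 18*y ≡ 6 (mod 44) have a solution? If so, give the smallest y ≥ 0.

15

gcd(18, 44) = 2, and 2 | 6, so solutions exist.
Divide through by 2: 9*y ≡ 3 mod 22.
9⁻¹ ≡ 5 (mod 22).
y ≡ 5*3 ≡ 15 (mod 22).
The smallest non-negative solution is y = 15.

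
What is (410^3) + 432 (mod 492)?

(410)^3 ≡ 164 (mod 492)
164 + 432 = 596 ≡ 104 (mod 492)

104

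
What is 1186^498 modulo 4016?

Using repeated squaring:
1186^1 ≡ 1186 (mod 4016)
1186^2 ≡ 1186^2 = 1406596 ≡ 996 (mod 4016)
1186^4 ≡ 996^2 = 992016 ≡ 64 (mod 4016)
1186^8 ≡ 64^2 = 4096 ≡ 80 (mod 4016)
1186^16 ≡ 80^2 = 6400 ≡ 2384 (mod 4016)
1186^32 ≡ 2384^2 = 5683456 ≡ 816 (mod 4016)
1186^64 ≡ 816^2 = 665856 ≡ 3216 (mod 4016)
1186^128 ≡ 3216^2 = 10342656 ≡ 1456 (mod 4016)
1186^256 ≡ 1456^2 = 2119936 ≡ 3504 (mod 4016)
1186^498 = 1186^256 · 1186^128 · 1186^64 · 1186^32 · 1186^16 · 1186^2 ≡ 3504 · 1456 · 3216 · 816 · 2384 · 996 (mod 4016).
Accumulate the product:
3504 · 1456 = 5101824 ≡ 1504
1504 · 3216 = 4836864 ≡ 1600
1600 · 816 = 1305600 ≡ 400
400 · 2384 = 953600 ≡ 1808
1808 · 996 = 1800768 ≡ 1600

1600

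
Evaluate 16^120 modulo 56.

8

120 in binary is 1111000, i.e. 120 = 64 + 32 + 16 + 8.
16^1 ≡ 16 (mod 56)
16^2 ≡ 16^2 = 256 ≡ 32 (mod 56)
16^4 ≡ 32^2 = 1024 ≡ 16 (mod 56)
16^8 ≡ 16^2 = 256 ≡ 32 (mod 56)
16^16 ≡ 32^2 = 1024 ≡ 16 (mod 56)
16^32 ≡ 16^2 = 256 ≡ 32 (mod 56)
16^64 ≡ 32^2 = 1024 ≡ 16 (mod 56)
16^120 = 16^64 * 16^32 * 16^16 * 16^8 ≡ 16 * 32 * 16 * 32 (mod 56).
Accumulate the product:
16 * 32 = 512 ≡ 8
8 * 16 = 128 ≡ 16
16 * 32 = 512 ≡ 8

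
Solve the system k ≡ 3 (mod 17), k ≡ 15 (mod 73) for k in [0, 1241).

17⁻¹ mod 73: 17×43 ≡ 1 (mod 73), so 17⁻¹ ≡ 43.
k = 3 + 17×((15 − 3)×43 mod 73) = 3 + 17×5 = 88.

88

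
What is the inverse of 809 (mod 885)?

885 = 1*809 + 76
809 = 10*76 + 49
76 = 1*49 + 27
49 = 1*27 + 22
27 = 1*22 + 5
22 = 4*5 + 2
5 = 2*2 + 1
2 = 2*1 + 0
gcd(809, 885) = 1, so the inverse exists.
Back-substitute for 1:
1 = 1*5 − 2*2
  = −2*22 + 9*5
  = 9*27 − 11*22
  = −11*49 + 20*27
  = 20*76 − 31*49
  = −31*809 + 330*76
  = 330*885 − 361*809
So 809⁻¹ ≡ −361 ≡ 524 (mod 885).

524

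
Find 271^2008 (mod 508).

2008 in binary is 11111011000, i.e. 2008 = 1024 + 512 + 256 + 128 + 64 + 16 + 8.
271^1 ≡ 271 (mod 508)
271^2 ≡ 271^2 = 73441 ≡ 289 (mod 508)
271^4 ≡ 289^2 = 83521 ≡ 209 (mod 508)
271^8 ≡ 209^2 = 43681 ≡ 501 (mod 508)
271^16 ≡ 501^2 = 251001 ≡ 49 (mod 508)
271^32 ≡ 49^2 = 2401 ≡ 369 (mod 508)
271^64 ≡ 369^2 = 136161 ≡ 17 (mod 508)
271^128 ≡ 17^2 = 289 (mod 508)
271^256 ≡ 289^2 = 83521 ≡ 209 (mod 508)
271^512 ≡ 209^2 = 43681 ≡ 501 (mod 508)
271^1024 ≡ 501^2 = 251001 ≡ 49 (mod 508)
271^2008 = 271^1024 * 271^512 * 271^256 * 271^128 * 271^64 * 271^16 * 271^8 ≡ 49 * 501 * 209 * 289 * 17 * 49 * 501 (mod 508).
Accumulate the product:
49 * 501 = 24549 ≡ 165
165 * 209 = 34485 ≡ 449
449 * 289 = 129761 ≡ 221
221 * 17 = 3757 ≡ 201
201 * 49 = 9849 ≡ 197
197 * 501 = 98697 ≡ 145

145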